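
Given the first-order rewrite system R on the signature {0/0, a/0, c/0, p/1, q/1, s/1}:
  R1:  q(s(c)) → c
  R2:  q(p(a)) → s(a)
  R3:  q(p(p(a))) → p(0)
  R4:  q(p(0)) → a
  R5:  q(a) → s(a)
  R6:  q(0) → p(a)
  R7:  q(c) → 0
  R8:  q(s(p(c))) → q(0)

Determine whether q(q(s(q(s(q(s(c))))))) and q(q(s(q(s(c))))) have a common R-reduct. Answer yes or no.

yes — NF(t₁) = 0, NF(t₂) = 0

Reduce t₁ = q(q(s(q(s(q(s(c))))))):
1. q(q(s(q(s(q(s(c)))))))  →  q(q(s(q(s(c)))))   [R1 at 1.1.1.1.1]
2. q(q(s(q(s(c)))))  →  q(q(s(c)))   [R1 at 1.1.1]
3. q(q(s(c)))  →  q(c)   [R1 at 1]
4. q(c)  →  0   [R7 at ε]

Reduce t₂ = q(q(s(q(s(c))))):
1. q(q(s(q(s(c)))))  →  q(q(s(c)))   [R1 at 1.1.1]
2. q(q(s(c)))  →  q(c)   [R1 at 1]
3. q(c)  →  0   [R7 at ε]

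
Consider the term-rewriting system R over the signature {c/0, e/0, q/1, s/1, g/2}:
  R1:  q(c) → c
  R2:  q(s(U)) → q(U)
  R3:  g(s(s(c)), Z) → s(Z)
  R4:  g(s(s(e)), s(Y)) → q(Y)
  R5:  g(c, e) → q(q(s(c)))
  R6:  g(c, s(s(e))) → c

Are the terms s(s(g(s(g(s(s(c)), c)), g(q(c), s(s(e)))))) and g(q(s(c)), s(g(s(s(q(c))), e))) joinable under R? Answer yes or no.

no — NF(t₁) = s(s(s(c))), NF(t₂) = c

Reduce t₁ = s(s(g(s(g(s(s(c)), c)), g(q(c), s(s(e)))))):
1. s(s(g(s(g(s(s(c)), c)), g(q(c), s(s(e))))))  →  s(s(g(s(s(c)), g(q(c), s(s(e))))))   [R3 at 1.1.1.1]
2. s(s(g(s(s(c)), g(q(c), s(s(e))))))  →  s(s(s(g(q(c), s(s(e))))))   [R3 at 1.1]
3. s(s(s(g(q(c), s(s(e))))))  →  s(s(s(g(c, s(s(e))))))   [R1 at 1.1.1.1]
4. s(s(s(g(c, s(s(e))))))  →  s(s(s(c)))   [R6 at 1.1.1]

Reduce t₂ = g(q(s(c)), s(g(s(s(q(c))), e))):
1. g(q(s(c)), s(g(s(s(q(c))), e)))  →  g(q(c), s(g(s(s(q(c))), e)))   [R2 at 1]
2. g(q(c), s(g(s(s(q(c))), e)))  →  g(c, s(g(s(s(q(c))), e)))   [R1 at 1]
3. g(c, s(g(s(s(q(c))), e)))  →  g(c, s(g(s(s(c)), e)))   [R1 at 2.1.1.1.1]
4. g(c, s(g(s(s(c)), e)))  →  g(c, s(s(e)))   [R3 at 2.1]
5. g(c, s(s(e)))  →  c   [R6 at ε]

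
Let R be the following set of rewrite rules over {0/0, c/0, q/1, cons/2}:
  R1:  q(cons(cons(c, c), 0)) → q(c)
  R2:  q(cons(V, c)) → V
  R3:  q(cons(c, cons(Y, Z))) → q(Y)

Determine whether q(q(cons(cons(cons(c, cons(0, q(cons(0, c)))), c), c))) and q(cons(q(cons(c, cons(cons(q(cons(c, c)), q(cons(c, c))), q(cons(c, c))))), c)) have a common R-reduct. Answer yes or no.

Reduce t₁ = q(q(cons(cons(cons(c, cons(0, q(cons(0, c)))), c), c))):
1. q(q(cons(cons(cons(c, cons(0, q(cons(0, c)))), c), c)))  →  q(cons(cons(c, cons(0, q(cons(0, c)))), c))   [R2 at 1]
2. q(cons(cons(c, cons(0, q(cons(0, c)))), c))  →  cons(c, cons(0, q(cons(0, c))))   [R2 at ε]
3. cons(c, cons(0, q(cons(0, c))))  →  cons(c, cons(0, 0))   [R2 at 2.2]

Reduce t₂ = q(cons(q(cons(c, cons(cons(q(cons(c, c)), q(cons(c, c))), q(cons(c, c))))), c)):
1. q(cons(q(cons(c, cons(cons(q(cons(c, c)), q(cons(c, c))), q(cons(c, c))))), c))  →  q(cons(c, cons(cons(q(cons(c, c)), q(cons(c, c))), q(cons(c, c)))))   [R2 at ε]
2. q(cons(c, cons(cons(q(cons(c, c)), q(cons(c, c))), q(cons(c, c)))))  →  q(cons(q(cons(c, c)), q(cons(c, c))))   [R3 at ε]
3. q(cons(q(cons(c, c)), q(cons(c, c))))  →  q(cons(c, q(cons(c, c))))   [R2 at 1.1]
4. q(cons(c, q(cons(c, c))))  →  q(cons(c, c))   [R2 at 1.2]
5. q(cons(c, c))  →  c   [R2 at ε]

no — NF(t₁) = cons(c, cons(0, 0)), NF(t₂) = c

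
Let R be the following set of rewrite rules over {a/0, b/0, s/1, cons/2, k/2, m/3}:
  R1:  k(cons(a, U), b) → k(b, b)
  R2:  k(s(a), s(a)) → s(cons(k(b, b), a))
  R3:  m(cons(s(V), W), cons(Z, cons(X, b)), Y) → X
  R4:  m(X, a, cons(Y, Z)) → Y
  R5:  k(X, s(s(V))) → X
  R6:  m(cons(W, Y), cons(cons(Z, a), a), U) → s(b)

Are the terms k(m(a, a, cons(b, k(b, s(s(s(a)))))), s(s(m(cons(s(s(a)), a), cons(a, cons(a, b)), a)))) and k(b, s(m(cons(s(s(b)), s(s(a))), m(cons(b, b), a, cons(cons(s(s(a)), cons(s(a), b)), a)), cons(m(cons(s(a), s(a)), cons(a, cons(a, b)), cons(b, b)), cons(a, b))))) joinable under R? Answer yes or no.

Reduce t₁ = k(m(a, a, cons(b, k(b, s(s(s(a)))))), s(s(m(cons(s(s(a)), a), cons(a, cons(a, b)), a)))):
1. k(m(a, a, cons(b, k(b, s(s(s(a)))))), s(s(m(cons(s(s(a)), a), cons(a, cons(a, b)), a))))  →  m(a, a, cons(b, k(b, s(s(s(a))))))   [R5 at ε]
2. m(a, a, cons(b, k(b, s(s(s(a))))))  →  b   [R4 at ε]

Reduce t₂ = k(b, s(m(cons(s(s(b)), s(s(a))), m(cons(b, b), a, cons(cons(s(s(a)), cons(s(a), b)), a)), cons(m(cons(s(a), s(a)), cons(a, cons(a, b)), cons(b, b)), cons(a, b))))):
1. k(b, s(m(cons(s(s(b)), s(s(a))), m(cons(b, b), a, cons(cons(s(s(a)), cons(s(a), b)), a)), cons(m(cons(s(a), s(a)), cons(a, cons(a, b)), cons(b, b)), cons(a, b)))))  →  k(b, s(m(cons(s(s(b)), s(s(a))), cons(s(s(a)), cons(s(a), b)), cons(m(cons(s(a), s(a)), cons(a, cons(a, b)), cons(b, b)), cons(a, b)))))   [R4 at 2.1.2]
2. k(b, s(m(cons(s(s(b)), s(s(a))), cons(s(s(a)), cons(s(a), b)), cons(m(cons(s(a), s(a)), cons(a, cons(a, b)), cons(b, b)), cons(a, b)))))  →  k(b, s(s(a)))   [R3 at 2.1]
3. k(b, s(s(a)))  →  b   [R5 at ε]

yes — NF(t₁) = b, NF(t₂) = b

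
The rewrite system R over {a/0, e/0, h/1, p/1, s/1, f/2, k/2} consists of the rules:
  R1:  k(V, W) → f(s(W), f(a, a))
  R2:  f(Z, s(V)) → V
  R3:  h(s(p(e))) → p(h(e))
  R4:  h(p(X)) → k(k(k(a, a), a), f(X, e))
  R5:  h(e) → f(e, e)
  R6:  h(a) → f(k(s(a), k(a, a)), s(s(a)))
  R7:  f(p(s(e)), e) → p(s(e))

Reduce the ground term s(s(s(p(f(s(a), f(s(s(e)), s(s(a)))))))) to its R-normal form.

s(s(s(p(a))))

1. s(s(s(p(f(s(a), f(s(s(e)), s(s(a))))))))  →  s(s(s(p(f(s(a), s(a))))))   [R2 at 1.1.1.1.2]
2. s(s(s(p(f(s(a), s(a))))))  →  s(s(s(p(a))))   [R2 at 1.1.1.1]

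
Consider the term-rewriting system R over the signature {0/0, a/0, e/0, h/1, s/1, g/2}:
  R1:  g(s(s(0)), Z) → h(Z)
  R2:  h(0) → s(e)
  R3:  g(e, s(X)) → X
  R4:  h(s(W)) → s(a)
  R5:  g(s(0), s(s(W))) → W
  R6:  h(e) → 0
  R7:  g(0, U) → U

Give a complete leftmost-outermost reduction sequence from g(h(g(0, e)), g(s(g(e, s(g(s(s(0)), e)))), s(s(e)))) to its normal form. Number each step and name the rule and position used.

1. g(h(g(0, e)), g(s(g(e, s(g(s(s(0)), e)))), s(s(e))))  →  g(h(e), g(s(g(e, s(g(s(s(0)), e)))), s(s(e))))   [R7 at 1.1]
2. g(h(e), g(s(g(e, s(g(s(s(0)), e)))), s(s(e))))  →  g(0, g(s(g(e, s(g(s(s(0)), e)))), s(s(e))))   [R6 at 1]
3. g(0, g(s(g(e, s(g(s(s(0)), e)))), s(s(e))))  →  g(s(g(e, s(g(s(s(0)), e)))), s(s(e)))   [R7 at ε]
4. g(s(g(e, s(g(s(s(0)), e)))), s(s(e)))  →  g(s(g(s(s(0)), e)), s(s(e)))   [R3 at 1.1]
5. g(s(g(s(s(0)), e)), s(s(e)))  →  g(s(h(e)), s(s(e)))   [R1 at 1.1]
6. g(s(h(e)), s(s(e)))  →  g(s(0), s(s(e)))   [R6 at 1.1]
7. g(s(0), s(s(e)))  →  e   [R5 at ε]

e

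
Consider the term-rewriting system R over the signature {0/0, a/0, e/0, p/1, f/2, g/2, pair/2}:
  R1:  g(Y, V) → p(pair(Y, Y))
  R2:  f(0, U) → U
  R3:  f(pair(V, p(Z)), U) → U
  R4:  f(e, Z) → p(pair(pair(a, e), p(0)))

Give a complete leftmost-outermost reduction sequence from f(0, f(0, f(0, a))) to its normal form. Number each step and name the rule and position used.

1. f(0, f(0, f(0, a)))  →  f(0, f(0, a))   [R2 at ε]
2. f(0, f(0, a))  →  f(0, a)   [R2 at ε]
3. f(0, a)  →  a   [R2 at ε]

a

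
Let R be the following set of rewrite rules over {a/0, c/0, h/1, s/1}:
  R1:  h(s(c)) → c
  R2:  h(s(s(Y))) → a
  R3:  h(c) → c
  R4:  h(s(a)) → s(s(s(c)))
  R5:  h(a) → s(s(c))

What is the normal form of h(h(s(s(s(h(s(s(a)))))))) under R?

1. h(h(s(s(s(h(s(s(a))))))))  →  h(a)   [R2 at 1]
2. h(a)  →  s(s(c))   [R5 at ε]

s(s(c))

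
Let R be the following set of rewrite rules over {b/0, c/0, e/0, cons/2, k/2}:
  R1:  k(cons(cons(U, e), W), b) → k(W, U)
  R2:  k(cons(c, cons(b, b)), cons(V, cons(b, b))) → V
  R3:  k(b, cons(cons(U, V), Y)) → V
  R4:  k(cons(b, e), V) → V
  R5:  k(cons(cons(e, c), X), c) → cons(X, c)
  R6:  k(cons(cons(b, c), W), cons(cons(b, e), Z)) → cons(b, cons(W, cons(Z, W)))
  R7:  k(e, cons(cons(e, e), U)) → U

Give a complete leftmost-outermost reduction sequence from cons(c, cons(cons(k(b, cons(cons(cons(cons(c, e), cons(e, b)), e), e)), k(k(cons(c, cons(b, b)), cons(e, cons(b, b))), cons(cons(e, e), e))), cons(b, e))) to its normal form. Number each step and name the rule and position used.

1. cons(c, cons(cons(k(b, cons(cons(cons(cons(c, e), cons(e, b)), e), e)), k(k(cons(c, cons(b, b)), cons(e, cons(b, b))), cons(cons(e, e), e))), cons(b, e)))  →  cons(c, cons(cons(e, k(k(cons(c, cons(b, b)), cons(e, cons(b, b))), cons(cons(e, e), e))), cons(b, e)))   [R3 at 2.1.1]
2. cons(c, cons(cons(e, k(k(cons(c, cons(b, b)), cons(e, cons(b, b))), cons(cons(e, e), e))), cons(b, e)))  →  cons(c, cons(cons(e, k(e, cons(cons(e, e), e))), cons(b, e)))   [R2 at 2.1.2.1]
3. cons(c, cons(cons(e, k(e, cons(cons(e, e), e))), cons(b, e)))  →  cons(c, cons(cons(e, e), cons(b, e)))   [R7 at 2.1.2]

cons(c, cons(cons(e, e), cons(b, e)))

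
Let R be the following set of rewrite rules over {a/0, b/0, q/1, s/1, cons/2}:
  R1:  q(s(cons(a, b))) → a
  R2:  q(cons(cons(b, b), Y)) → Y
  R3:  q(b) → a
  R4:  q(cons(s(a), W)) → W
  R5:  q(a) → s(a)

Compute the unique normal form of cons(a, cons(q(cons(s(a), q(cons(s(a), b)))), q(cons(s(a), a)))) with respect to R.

cons(a, cons(b, a))

1. cons(a, cons(q(cons(s(a), q(cons(s(a), b)))), q(cons(s(a), a))))  →  cons(a, cons(q(cons(s(a), b)), q(cons(s(a), a))))   [R4 at 2.1]
2. cons(a, cons(q(cons(s(a), b)), q(cons(s(a), a))))  →  cons(a, cons(b, q(cons(s(a), a))))   [R4 at 2.1]
3. cons(a, cons(b, q(cons(s(a), a))))  →  cons(a, cons(b, a))   [R4 at 2.2]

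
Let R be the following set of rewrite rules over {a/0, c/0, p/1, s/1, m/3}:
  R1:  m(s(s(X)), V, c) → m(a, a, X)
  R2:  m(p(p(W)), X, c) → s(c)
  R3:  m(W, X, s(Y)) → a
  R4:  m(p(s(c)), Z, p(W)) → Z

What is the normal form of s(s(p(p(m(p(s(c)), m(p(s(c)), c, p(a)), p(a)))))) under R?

s(s(p(p(c))))

1. s(s(p(p(m(p(s(c)), m(p(s(c)), c, p(a)), p(a))))))  →  s(s(p(p(m(p(s(c)), c, p(a))))))   [R4 at 1.1.1.1]
2. s(s(p(p(m(p(s(c)), c, p(a))))))  →  s(s(p(p(c))))   [R4 at 1.1.1.1]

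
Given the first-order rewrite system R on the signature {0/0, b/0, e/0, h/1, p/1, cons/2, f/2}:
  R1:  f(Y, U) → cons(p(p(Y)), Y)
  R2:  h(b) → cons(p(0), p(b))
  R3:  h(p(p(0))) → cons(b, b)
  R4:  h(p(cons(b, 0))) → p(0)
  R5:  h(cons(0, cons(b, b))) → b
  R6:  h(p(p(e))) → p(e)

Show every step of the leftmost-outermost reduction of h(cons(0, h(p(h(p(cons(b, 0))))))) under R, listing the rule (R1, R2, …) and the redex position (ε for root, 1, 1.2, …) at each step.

b

1. h(cons(0, h(p(h(p(cons(b, 0)))))))  →  h(cons(0, h(p(p(0)))))   [R4 at 1.2.1.1]
2. h(cons(0, h(p(p(0)))))  →  h(cons(0, cons(b, b)))   [R3 at 1.2]
3. h(cons(0, cons(b, b)))  →  b   [R5 at ε]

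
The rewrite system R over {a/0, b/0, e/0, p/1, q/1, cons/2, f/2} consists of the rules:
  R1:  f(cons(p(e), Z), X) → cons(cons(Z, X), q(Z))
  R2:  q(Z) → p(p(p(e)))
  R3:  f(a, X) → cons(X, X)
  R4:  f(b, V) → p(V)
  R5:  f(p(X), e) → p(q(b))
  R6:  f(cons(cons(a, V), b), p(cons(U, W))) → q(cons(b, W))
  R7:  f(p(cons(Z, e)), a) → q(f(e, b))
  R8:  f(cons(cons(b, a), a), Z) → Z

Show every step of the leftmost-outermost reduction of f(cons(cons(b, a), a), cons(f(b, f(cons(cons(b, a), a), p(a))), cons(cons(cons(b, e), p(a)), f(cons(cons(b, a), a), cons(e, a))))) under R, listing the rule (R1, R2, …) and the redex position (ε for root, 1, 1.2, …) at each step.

1. f(cons(cons(b, a), a), cons(f(b, f(cons(cons(b, a), a), p(a))), cons(cons(cons(b, e), p(a)), f(cons(cons(b, a), a), cons(e, a)))))  →  cons(f(b, f(cons(cons(b, a), a), p(a))), cons(cons(cons(b, e), p(a)), f(cons(cons(b, a), a), cons(e, a))))   [R8 at ε]
2. cons(f(b, f(cons(cons(b, a), a), p(a))), cons(cons(cons(b, e), p(a)), f(cons(cons(b, a), a), cons(e, a))))  →  cons(p(f(cons(cons(b, a), a), p(a))), cons(cons(cons(b, e), p(a)), f(cons(cons(b, a), a), cons(e, a))))   [R4 at 1]
3. cons(p(f(cons(cons(b, a), a), p(a))), cons(cons(cons(b, e), p(a)), f(cons(cons(b, a), a), cons(e, a))))  →  cons(p(p(a)), cons(cons(cons(b, e), p(a)), f(cons(cons(b, a), a), cons(e, a))))   [R8 at 1.1]
4. cons(p(p(a)), cons(cons(cons(b, e), p(a)), f(cons(cons(b, a), a), cons(e, a))))  →  cons(p(p(a)), cons(cons(cons(b, e), p(a)), cons(e, a)))   [R8 at 2.2]

cons(p(p(a)), cons(cons(cons(b, e), p(a)), cons(e, a)))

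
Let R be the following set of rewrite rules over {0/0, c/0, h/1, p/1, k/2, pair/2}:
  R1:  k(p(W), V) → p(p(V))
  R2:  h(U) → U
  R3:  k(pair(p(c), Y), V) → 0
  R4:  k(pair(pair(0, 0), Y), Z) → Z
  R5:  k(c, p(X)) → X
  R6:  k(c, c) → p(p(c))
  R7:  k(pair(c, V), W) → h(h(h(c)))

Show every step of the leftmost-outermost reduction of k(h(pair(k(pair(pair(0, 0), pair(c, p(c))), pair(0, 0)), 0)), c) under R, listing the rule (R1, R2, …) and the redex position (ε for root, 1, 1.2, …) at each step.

1. k(h(pair(k(pair(pair(0, 0), pair(c, p(c))), pair(0, 0)), 0)), c)  →  k(pair(k(pair(pair(0, 0), pair(c, p(c))), pair(0, 0)), 0), c)   [R2 at 1]
2. k(pair(k(pair(pair(0, 0), pair(c, p(c))), pair(0, 0)), 0), c)  →  k(pair(pair(0, 0), 0), c)   [R4 at 1.1]
3. k(pair(pair(0, 0), 0), c)  →  c   [R4 at ε]

c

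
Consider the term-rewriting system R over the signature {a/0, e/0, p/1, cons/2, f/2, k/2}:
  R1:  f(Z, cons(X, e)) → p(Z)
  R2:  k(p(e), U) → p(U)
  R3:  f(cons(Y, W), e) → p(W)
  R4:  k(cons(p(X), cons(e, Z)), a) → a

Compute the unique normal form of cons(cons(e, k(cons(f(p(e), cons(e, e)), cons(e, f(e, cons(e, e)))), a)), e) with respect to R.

cons(cons(e, a), e)

1. cons(cons(e, k(cons(f(p(e), cons(e, e)), cons(e, f(e, cons(e, e)))), a)), e)  →  cons(cons(e, k(cons(p(p(e)), cons(e, f(e, cons(e, e)))), a)), e)   [R1 at 1.2.1.1]
2. cons(cons(e, k(cons(p(p(e)), cons(e, f(e, cons(e, e)))), a)), e)  →  cons(cons(e, a), e)   [R4 at 1.2]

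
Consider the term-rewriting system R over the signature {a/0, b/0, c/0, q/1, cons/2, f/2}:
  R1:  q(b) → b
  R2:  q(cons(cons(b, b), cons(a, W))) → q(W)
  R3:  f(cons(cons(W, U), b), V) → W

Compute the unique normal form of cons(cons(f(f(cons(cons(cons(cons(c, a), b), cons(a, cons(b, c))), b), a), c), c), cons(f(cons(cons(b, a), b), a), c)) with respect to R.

cons(cons(c, c), cons(b, c))

1. cons(cons(f(f(cons(cons(cons(cons(c, a), b), cons(a, cons(b, c))), b), a), c), c), cons(f(cons(cons(b, a), b), a), c))  →  cons(cons(f(cons(cons(c, a), b), c), c), cons(f(cons(cons(b, a), b), a), c))   [R3 at 1.1.1]
2. cons(cons(f(cons(cons(c, a), b), c), c), cons(f(cons(cons(b, a), b), a), c))  →  cons(cons(c, c), cons(f(cons(cons(b, a), b), a), c))   [R3 at 1.1]
3. cons(cons(c, c), cons(f(cons(cons(b, a), b), a), c))  →  cons(cons(c, c), cons(b, c))   [R3 at 2.1]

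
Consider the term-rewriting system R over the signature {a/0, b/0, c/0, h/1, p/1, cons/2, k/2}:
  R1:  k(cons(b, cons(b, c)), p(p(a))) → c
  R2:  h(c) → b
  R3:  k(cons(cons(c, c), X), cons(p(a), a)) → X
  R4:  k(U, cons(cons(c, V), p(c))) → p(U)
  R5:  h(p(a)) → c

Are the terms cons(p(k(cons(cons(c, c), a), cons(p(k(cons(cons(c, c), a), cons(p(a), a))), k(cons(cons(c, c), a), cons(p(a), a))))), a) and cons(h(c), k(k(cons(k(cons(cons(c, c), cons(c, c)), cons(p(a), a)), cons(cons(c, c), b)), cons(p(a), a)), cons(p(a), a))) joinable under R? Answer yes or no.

no — NF(t₁) = cons(p(a), a), NF(t₂) = cons(b, b)

Reduce t₁ = cons(p(k(cons(cons(c, c), a), cons(p(k(cons(cons(c, c), a), cons(p(a), a))), k(cons(cons(c, c), a), cons(p(a), a))))), a):
1. cons(p(k(cons(cons(c, c), a), cons(p(k(cons(cons(c, c), a), cons(p(a), a))), k(cons(cons(c, c), a), cons(p(a), a))))), a)  →  cons(p(k(cons(cons(c, c), a), cons(p(a), k(cons(cons(c, c), a), cons(p(a), a))))), a)   [R3 at 1.1.2.1.1]
2. cons(p(k(cons(cons(c, c), a), cons(p(a), k(cons(cons(c, c), a), cons(p(a), a))))), a)  →  cons(p(k(cons(cons(c, c), a), cons(p(a), a))), a)   [R3 at 1.1.2.2]
3. cons(p(k(cons(cons(c, c), a), cons(p(a), a))), a)  →  cons(p(a), a)   [R3 at 1.1]

Reduce t₂ = cons(h(c), k(k(cons(k(cons(cons(c, c), cons(c, c)), cons(p(a), a)), cons(cons(c, c), b)), cons(p(a), a)), cons(p(a), a))):
1. cons(h(c), k(k(cons(k(cons(cons(c, c), cons(c, c)), cons(p(a), a)), cons(cons(c, c), b)), cons(p(a), a)), cons(p(a), a)))  →  cons(b, k(k(cons(k(cons(cons(c, c), cons(c, c)), cons(p(a), a)), cons(cons(c, c), b)), cons(p(a), a)), cons(p(a), a)))   [R2 at 1]
2. cons(b, k(k(cons(k(cons(cons(c, c), cons(c, c)), cons(p(a), a)), cons(cons(c, c), b)), cons(p(a), a)), cons(p(a), a)))  →  cons(b, k(k(cons(cons(c, c), cons(cons(c, c), b)), cons(p(a), a)), cons(p(a), a)))   [R3 at 2.1.1.1]
3. cons(b, k(k(cons(cons(c, c), cons(cons(c, c), b)), cons(p(a), a)), cons(p(a), a)))  →  cons(b, k(cons(cons(c, c), b), cons(p(a), a)))   [R3 at 2.1]
4. cons(b, k(cons(cons(c, c), b), cons(p(a), a)))  →  cons(b, b)   [R3 at 2]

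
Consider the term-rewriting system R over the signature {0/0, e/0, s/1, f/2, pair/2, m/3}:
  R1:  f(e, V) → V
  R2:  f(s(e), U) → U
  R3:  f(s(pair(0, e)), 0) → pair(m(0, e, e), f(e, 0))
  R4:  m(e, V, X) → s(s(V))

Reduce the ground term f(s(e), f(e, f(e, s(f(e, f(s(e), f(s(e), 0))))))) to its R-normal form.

s(0)

1. f(s(e), f(e, f(e, s(f(e, f(s(e), f(s(e), 0)))))))  →  f(e, f(e, s(f(e, f(s(e), f(s(e), 0))))))   [R2 at ε]
2. f(e, f(e, s(f(e, f(s(e), f(s(e), 0))))))  →  f(e, s(f(e, f(s(e), f(s(e), 0)))))   [R1 at ε]
3. f(e, s(f(e, f(s(e), f(s(e), 0)))))  →  s(f(e, f(s(e), f(s(e), 0))))   [R1 at ε]
4. s(f(e, f(s(e), f(s(e), 0))))  →  s(f(s(e), f(s(e), 0)))   [R1 at 1]
5. s(f(s(e), f(s(e), 0)))  →  s(f(s(e), 0))   [R2 at 1]
6. s(f(s(e), 0))  →  s(0)   [R2 at 1]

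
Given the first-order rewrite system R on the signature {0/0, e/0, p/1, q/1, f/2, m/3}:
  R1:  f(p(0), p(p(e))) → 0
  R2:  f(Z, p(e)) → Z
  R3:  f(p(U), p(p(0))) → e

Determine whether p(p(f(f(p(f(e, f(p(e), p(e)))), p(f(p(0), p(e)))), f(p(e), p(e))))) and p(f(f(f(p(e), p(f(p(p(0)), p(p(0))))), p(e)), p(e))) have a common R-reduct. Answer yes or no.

yes — NF(t₁) = p(p(e)), NF(t₂) = p(p(e))

Reduce t₁ = p(p(f(f(p(f(e, f(p(e), p(e)))), p(f(p(0), p(e)))), f(p(e), p(e))))):
1. p(p(f(f(p(f(e, f(p(e), p(e)))), p(f(p(0), p(e)))), f(p(e), p(e)))))  →  p(p(f(f(p(f(e, p(e))), p(f(p(0), p(e)))), f(p(e), p(e)))))   [R2 at 1.1.1.1.1.2]
2. p(p(f(f(p(f(e, p(e))), p(f(p(0), p(e)))), f(p(e), p(e)))))  →  p(p(f(f(p(e), p(f(p(0), p(e)))), f(p(e), p(e)))))   [R2 at 1.1.1.1.1]
3. p(p(f(f(p(e), p(f(p(0), p(e)))), f(p(e), p(e)))))  →  p(p(f(f(p(e), p(p(0))), f(p(e), p(e)))))   [R2 at 1.1.1.2.1]
4. p(p(f(f(p(e), p(p(0))), f(p(e), p(e)))))  →  p(p(f(e, f(p(e), p(e)))))   [R3 at 1.1.1]
5. p(p(f(e, f(p(e), p(e)))))  →  p(p(f(e, p(e))))   [R2 at 1.1.2]
6. p(p(f(e, p(e))))  →  p(p(e))   [R2 at 1.1]

Reduce t₂ = p(f(f(f(p(e), p(f(p(p(0)), p(p(0))))), p(e)), p(e))):
1. p(f(f(f(p(e), p(f(p(p(0)), p(p(0))))), p(e)), p(e)))  →  p(f(f(p(e), p(f(p(p(0)), p(p(0))))), p(e)))   [R2 at 1]
2. p(f(f(p(e), p(f(p(p(0)), p(p(0))))), p(e)))  →  p(f(p(e), p(f(p(p(0)), p(p(0))))))   [R2 at 1]
3. p(f(p(e), p(f(p(p(0)), p(p(0))))))  →  p(f(p(e), p(e)))   [R3 at 1.2.1]
4. p(f(p(e), p(e)))  →  p(p(e))   [R2 at 1]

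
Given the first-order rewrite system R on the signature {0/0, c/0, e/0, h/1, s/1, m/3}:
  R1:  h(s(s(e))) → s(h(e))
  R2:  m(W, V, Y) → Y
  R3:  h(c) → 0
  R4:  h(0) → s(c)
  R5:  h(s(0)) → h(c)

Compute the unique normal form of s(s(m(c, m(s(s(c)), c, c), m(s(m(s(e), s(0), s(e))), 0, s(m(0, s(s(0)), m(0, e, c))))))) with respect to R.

1. s(s(m(c, m(s(s(c)), c, c), m(s(m(s(e), s(0), s(e))), 0, s(m(0, s(s(0)), m(0, e, c)))))))  →  s(s(m(s(m(s(e), s(0), s(e))), 0, s(m(0, s(s(0)), m(0, e, c))))))   [R2 at 1.1]
2. s(s(m(s(m(s(e), s(0), s(e))), 0, s(m(0, s(s(0)), m(0, e, c))))))  →  s(s(s(m(0, s(s(0)), m(0, e, c)))))   [R2 at 1.1]
3. s(s(s(m(0, s(s(0)), m(0, e, c)))))  →  s(s(s(m(0, e, c))))   [R2 at 1.1.1]
4. s(s(s(m(0, e, c))))  →  s(s(s(c)))   [R2 at 1.1.1]

s(s(s(c)))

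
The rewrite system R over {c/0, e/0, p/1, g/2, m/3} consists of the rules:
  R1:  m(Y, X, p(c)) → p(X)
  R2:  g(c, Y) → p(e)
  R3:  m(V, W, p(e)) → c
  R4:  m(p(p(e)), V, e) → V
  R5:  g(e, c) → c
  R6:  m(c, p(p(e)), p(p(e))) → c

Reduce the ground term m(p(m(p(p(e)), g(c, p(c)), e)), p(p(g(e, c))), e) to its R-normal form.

1. m(p(m(p(p(e)), g(c, p(c)), e)), p(p(g(e, c))), e)  →  m(p(g(c, p(c))), p(p(g(e, c))), e)   [R4 at 1.1]
2. m(p(g(c, p(c))), p(p(g(e, c))), e)  →  m(p(p(e)), p(p(g(e, c))), e)   [R2 at 1.1]
3. m(p(p(e)), p(p(g(e, c))), e)  →  p(p(g(e, c)))   [R4 at ε]
4. p(p(g(e, c)))  →  p(p(c))   [R5 at 1.1]

p(p(c))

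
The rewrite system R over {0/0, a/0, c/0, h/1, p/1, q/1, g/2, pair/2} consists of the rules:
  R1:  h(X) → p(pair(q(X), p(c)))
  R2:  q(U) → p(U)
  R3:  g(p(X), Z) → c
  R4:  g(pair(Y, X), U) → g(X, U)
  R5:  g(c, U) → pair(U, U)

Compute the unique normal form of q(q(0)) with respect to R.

1. q(q(0))  →  p(q(0))   [R2 at ε]
2. p(q(0))  →  p(p(0))   [R2 at 1]

p(p(0))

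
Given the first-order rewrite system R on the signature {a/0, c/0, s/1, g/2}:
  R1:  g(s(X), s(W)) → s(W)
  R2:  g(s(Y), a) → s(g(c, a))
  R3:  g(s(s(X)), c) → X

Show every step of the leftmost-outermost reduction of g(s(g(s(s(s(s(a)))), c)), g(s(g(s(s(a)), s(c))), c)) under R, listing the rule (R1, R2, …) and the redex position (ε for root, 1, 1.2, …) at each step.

1. g(s(g(s(s(s(s(a)))), c)), g(s(g(s(s(a)), s(c))), c))  →  g(s(s(s(a))), g(s(g(s(s(a)), s(c))), c))   [R3 at 1.1]
2. g(s(s(s(a))), g(s(g(s(s(a)), s(c))), c))  →  g(s(s(s(a))), g(s(s(c)), c))   [R1 at 2.1.1]
3. g(s(s(s(a))), g(s(s(c)), c))  →  g(s(s(s(a))), c)   [R3 at 2]
4. g(s(s(s(a))), c)  →  s(a)   [R3 at ε]

s(a)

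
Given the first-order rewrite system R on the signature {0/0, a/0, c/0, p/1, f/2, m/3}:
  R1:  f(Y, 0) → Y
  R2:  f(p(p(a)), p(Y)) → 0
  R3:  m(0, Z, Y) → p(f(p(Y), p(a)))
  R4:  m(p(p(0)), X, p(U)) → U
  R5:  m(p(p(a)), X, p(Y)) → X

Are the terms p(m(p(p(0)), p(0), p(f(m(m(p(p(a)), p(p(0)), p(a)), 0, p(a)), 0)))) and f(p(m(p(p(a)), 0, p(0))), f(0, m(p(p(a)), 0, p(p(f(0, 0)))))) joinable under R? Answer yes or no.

Reduce t₁ = p(m(p(p(0)), p(0), p(f(m(m(p(p(a)), p(p(0)), p(a)), 0, p(a)), 0)))):
1. p(m(p(p(0)), p(0), p(f(m(m(p(p(a)), p(p(0)), p(a)), 0, p(a)), 0))))  →  p(f(m(m(p(p(a)), p(p(0)), p(a)), 0, p(a)), 0))   [R4 at 1]
2. p(f(m(m(p(p(a)), p(p(0)), p(a)), 0, p(a)), 0))  →  p(m(m(p(p(a)), p(p(0)), p(a)), 0, p(a)))   [R1 at 1]
3. p(m(m(p(p(a)), p(p(0)), p(a)), 0, p(a)))  →  p(m(p(p(0)), 0, p(a)))   [R5 at 1.1]
4. p(m(p(p(0)), 0, p(a)))  →  p(a)   [R4 at 1]

Reduce t₂ = f(p(m(p(p(a)), 0, p(0))), f(0, m(p(p(a)), 0, p(p(f(0, 0)))))):
1. f(p(m(p(p(a)), 0, p(0))), f(0, m(p(p(a)), 0, p(p(f(0, 0))))))  →  f(p(0), f(0, m(p(p(a)), 0, p(p(f(0, 0))))))   [R5 at 1.1]
2. f(p(0), f(0, m(p(p(a)), 0, p(p(f(0, 0))))))  →  f(p(0), f(0, 0))   [R5 at 2.2]
3. f(p(0), f(0, 0))  →  f(p(0), 0)   [R1 at 2]
4. f(p(0), 0)  →  p(0)   [R1 at ε]

no — NF(t₁) = p(a), NF(t₂) = p(0)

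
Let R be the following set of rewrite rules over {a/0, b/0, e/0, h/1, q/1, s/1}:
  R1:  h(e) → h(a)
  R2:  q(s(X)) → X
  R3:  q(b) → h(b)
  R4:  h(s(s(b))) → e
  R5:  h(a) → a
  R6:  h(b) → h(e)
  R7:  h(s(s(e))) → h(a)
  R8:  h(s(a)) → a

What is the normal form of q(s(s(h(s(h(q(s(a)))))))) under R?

1. q(s(s(h(s(h(q(s(a))))))))  →  s(h(s(h(q(s(a))))))   [R2 at ε]
2. s(h(s(h(q(s(a))))))  →  s(h(s(h(a))))   [R2 at 1.1.1.1]
3. s(h(s(h(a))))  →  s(h(s(a)))   [R5 at 1.1.1]
4. s(h(s(a)))  →  s(a)   [R8 at 1]

s(a)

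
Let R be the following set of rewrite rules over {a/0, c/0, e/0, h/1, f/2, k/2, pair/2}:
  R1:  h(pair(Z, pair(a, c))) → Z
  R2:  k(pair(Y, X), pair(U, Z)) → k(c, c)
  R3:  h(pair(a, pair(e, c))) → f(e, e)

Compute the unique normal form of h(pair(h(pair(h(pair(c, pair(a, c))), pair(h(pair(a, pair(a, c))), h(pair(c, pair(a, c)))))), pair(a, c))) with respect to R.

1. h(pair(h(pair(h(pair(c, pair(a, c))), pair(h(pair(a, pair(a, c))), h(pair(c, pair(a, c)))))), pair(a, c)))  →  h(pair(h(pair(c, pair(a, c))), pair(h(pair(a, pair(a, c))), h(pair(c, pair(a, c))))))   [R1 at ε]
2. h(pair(h(pair(c, pair(a, c))), pair(h(pair(a, pair(a, c))), h(pair(c, pair(a, c))))))  →  h(pair(c, pair(h(pair(a, pair(a, c))), h(pair(c, pair(a, c))))))   [R1 at 1.1]
3. h(pair(c, pair(h(pair(a, pair(a, c))), h(pair(c, pair(a, c))))))  →  h(pair(c, pair(a, h(pair(c, pair(a, c))))))   [R1 at 1.2.1]
4. h(pair(c, pair(a, h(pair(c, pair(a, c))))))  →  h(pair(c, pair(a, c)))   [R1 at 1.2.2]
5. h(pair(c, pair(a, c)))  →  c   [R1 at ε]

c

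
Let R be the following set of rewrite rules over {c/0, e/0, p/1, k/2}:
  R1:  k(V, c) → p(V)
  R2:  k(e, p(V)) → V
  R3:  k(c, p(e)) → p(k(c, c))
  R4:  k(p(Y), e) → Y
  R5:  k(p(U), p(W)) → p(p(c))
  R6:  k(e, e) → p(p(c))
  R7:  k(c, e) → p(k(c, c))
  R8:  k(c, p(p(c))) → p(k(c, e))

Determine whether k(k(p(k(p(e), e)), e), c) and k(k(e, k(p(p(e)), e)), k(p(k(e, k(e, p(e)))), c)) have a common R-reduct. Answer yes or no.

no — NF(t₁) = p(e), NF(t₂) = p(p(p(c)))

Reduce t₁ = k(k(p(k(p(e), e)), e), c):
1. k(k(p(k(p(e), e)), e), c)  →  p(k(p(k(p(e), e)), e))   [R1 at ε]
2. p(k(p(k(p(e), e)), e))  →  p(k(p(e), e))   [R4 at 1]
3. p(k(p(e), e))  →  p(e)   [R4 at 1]

Reduce t₂ = k(k(e, k(p(p(e)), e)), k(p(k(e, k(e, p(e)))), c)):
1. k(k(e, k(p(p(e)), e)), k(p(k(e, k(e, p(e)))), c))  →  k(k(e, p(e)), k(p(k(e, k(e, p(e)))), c))   [R4 at 1.2]
2. k(k(e, p(e)), k(p(k(e, k(e, p(e)))), c))  →  k(e, k(p(k(e, k(e, p(e)))), c))   [R2 at 1]
3. k(e, k(p(k(e, k(e, p(e)))), c))  →  k(e, p(p(k(e, k(e, p(e))))))   [R1 at 2]
4. k(e, p(p(k(e, k(e, p(e))))))  →  p(k(e, k(e, p(e))))   [R2 at ε]
5. p(k(e, k(e, p(e))))  →  p(k(e, e))   [R2 at 1.2]
6. p(k(e, e))  →  p(p(p(c)))   [R6 at 1]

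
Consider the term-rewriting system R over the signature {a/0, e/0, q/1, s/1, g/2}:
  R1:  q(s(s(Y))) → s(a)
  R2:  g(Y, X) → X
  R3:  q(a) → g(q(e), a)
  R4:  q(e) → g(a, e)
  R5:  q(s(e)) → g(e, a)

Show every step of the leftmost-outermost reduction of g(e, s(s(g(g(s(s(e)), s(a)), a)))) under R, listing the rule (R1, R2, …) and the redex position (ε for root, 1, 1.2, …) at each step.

s(s(a))

1. g(e, s(s(g(g(s(s(e)), s(a)), a))))  →  s(s(g(g(s(s(e)), s(a)), a)))   [R2 at ε]
2. s(s(g(g(s(s(e)), s(a)), a)))  →  s(s(a))   [R2 at 1.1]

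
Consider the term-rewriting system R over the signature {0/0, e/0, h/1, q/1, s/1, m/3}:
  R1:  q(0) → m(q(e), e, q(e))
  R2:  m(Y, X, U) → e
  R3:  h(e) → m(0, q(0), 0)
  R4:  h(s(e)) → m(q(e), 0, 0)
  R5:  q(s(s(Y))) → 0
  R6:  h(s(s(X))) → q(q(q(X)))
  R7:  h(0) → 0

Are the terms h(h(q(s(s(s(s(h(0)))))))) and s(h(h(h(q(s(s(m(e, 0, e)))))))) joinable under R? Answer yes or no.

no — NF(t₁) = 0, NF(t₂) = s(0)

Reduce t₁ = h(h(q(s(s(s(s(h(0)))))))):
1. h(h(q(s(s(s(s(h(0))))))))  →  h(h(0))   [R5 at 1.1]
2. h(h(0))  →  h(0)   [R7 at 1]
3. h(0)  →  0   [R7 at ε]

Reduce t₂ = s(h(h(h(q(s(s(m(e, 0, e)))))))):
1. s(h(h(h(q(s(s(m(e, 0, e))))))))  →  s(h(h(h(0))))   [R5 at 1.1.1.1]
2. s(h(h(h(0))))  →  s(h(h(0)))   [R7 at 1.1.1]
3. s(h(h(0)))  →  s(h(0))   [R7 at 1.1]
4. s(h(0))  →  s(0)   [R7 at 1]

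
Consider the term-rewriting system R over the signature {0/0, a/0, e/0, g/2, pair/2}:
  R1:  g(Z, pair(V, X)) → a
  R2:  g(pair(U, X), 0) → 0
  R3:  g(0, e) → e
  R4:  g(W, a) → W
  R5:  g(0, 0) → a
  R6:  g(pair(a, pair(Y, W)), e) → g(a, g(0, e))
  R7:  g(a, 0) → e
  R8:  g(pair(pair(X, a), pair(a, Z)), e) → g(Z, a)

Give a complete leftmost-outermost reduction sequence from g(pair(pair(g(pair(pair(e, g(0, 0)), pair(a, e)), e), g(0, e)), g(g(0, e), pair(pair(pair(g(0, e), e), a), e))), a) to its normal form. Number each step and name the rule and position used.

pair(pair(e, e), a)

1. g(pair(pair(g(pair(pair(e, g(0, 0)), pair(a, e)), e), g(0, e)), g(g(0, e), pair(pair(pair(g(0, e), e), a), e))), a)  →  pair(pair(g(pair(pair(e, g(0, 0)), pair(a, e)), e), g(0, e)), g(g(0, e), pair(pair(pair(g(0, e), e), a), e)))   [R4 at ε]
2. pair(pair(g(pair(pair(e, g(0, 0)), pair(a, e)), e), g(0, e)), g(g(0, e), pair(pair(pair(g(0, e), e), a), e)))  →  pair(pair(g(pair(pair(e, a), pair(a, e)), e), g(0, e)), g(g(0, e), pair(pair(pair(g(0, e), e), a), e)))   [R5 at 1.1.1.1.2]
3. pair(pair(g(pair(pair(e, a), pair(a, e)), e), g(0, e)), g(g(0, e), pair(pair(pair(g(0, e), e), a), e)))  →  pair(pair(g(e, a), g(0, e)), g(g(0, e), pair(pair(pair(g(0, e), e), a), e)))   [R8 at 1.1]
4. pair(pair(g(e, a), g(0, e)), g(g(0, e), pair(pair(pair(g(0, e), e), a), e)))  →  pair(pair(e, g(0, e)), g(g(0, e), pair(pair(pair(g(0, e), e), a), e)))   [R4 at 1.1]
5. pair(pair(e, g(0, e)), g(g(0, e), pair(pair(pair(g(0, e), e), a), e)))  →  pair(pair(e, e), g(g(0, e), pair(pair(pair(g(0, e), e), a), e)))   [R3 at 1.2]
6. pair(pair(e, e), g(g(0, e), pair(pair(pair(g(0, e), e), a), e)))  →  pair(pair(e, e), a)   [R1 at 2]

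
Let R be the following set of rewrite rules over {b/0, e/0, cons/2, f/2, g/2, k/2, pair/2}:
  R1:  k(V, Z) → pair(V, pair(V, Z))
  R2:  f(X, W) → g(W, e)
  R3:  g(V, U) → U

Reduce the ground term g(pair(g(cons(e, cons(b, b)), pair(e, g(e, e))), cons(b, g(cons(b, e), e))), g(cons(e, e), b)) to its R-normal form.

1. g(pair(g(cons(e, cons(b, b)), pair(e, g(e, e))), cons(b, g(cons(b, e), e))), g(cons(e, e), b))  →  g(cons(e, e), b)   [R3 at ε]
2. g(cons(e, e), b)  →  b   [R3 at ε]

b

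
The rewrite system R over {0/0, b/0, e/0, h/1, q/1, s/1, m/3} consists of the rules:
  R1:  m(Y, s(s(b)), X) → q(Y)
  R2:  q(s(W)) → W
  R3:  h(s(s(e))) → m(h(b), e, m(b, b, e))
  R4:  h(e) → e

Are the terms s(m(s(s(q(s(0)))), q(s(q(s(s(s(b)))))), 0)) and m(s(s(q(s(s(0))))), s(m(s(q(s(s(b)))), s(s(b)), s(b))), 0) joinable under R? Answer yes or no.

Reduce t₁ = s(m(s(s(q(s(0)))), q(s(q(s(s(s(b)))))), 0)):
1. s(m(s(s(q(s(0)))), q(s(q(s(s(s(b)))))), 0))  →  s(m(s(s(0)), q(s(q(s(s(s(b)))))), 0))   [R2 at 1.1.1.1]
2. s(m(s(s(0)), q(s(q(s(s(s(b)))))), 0))  →  s(m(s(s(0)), q(s(s(s(b)))), 0))   [R2 at 1.2]
3. s(m(s(s(0)), q(s(s(s(b)))), 0))  →  s(m(s(s(0)), s(s(b)), 0))   [R2 at 1.2]
4. s(m(s(s(0)), s(s(b)), 0))  →  s(q(s(s(0))))   [R1 at 1]
5. s(q(s(s(0))))  →  s(s(0))   [R2 at 1]

Reduce t₂ = m(s(s(q(s(s(0))))), s(m(s(q(s(s(b)))), s(s(b)), s(b))), 0):
1. m(s(s(q(s(s(0))))), s(m(s(q(s(s(b)))), s(s(b)), s(b))), 0)  →  m(s(s(s(0))), s(m(s(q(s(s(b)))), s(s(b)), s(b))), 0)   [R2 at 1.1.1]
2. m(s(s(s(0))), s(m(s(q(s(s(b)))), s(s(b)), s(b))), 0)  →  m(s(s(s(0))), s(q(s(q(s(s(b)))))), 0)   [R1 at 2.1]
3. m(s(s(s(0))), s(q(s(q(s(s(b)))))), 0)  →  m(s(s(s(0))), s(q(s(s(b)))), 0)   [R2 at 2.1]
4. m(s(s(s(0))), s(q(s(s(b)))), 0)  →  m(s(s(s(0))), s(s(b)), 0)   [R2 at 2.1]
5. m(s(s(s(0))), s(s(b)), 0)  →  q(s(s(s(0))))   [R1 at ε]
6. q(s(s(s(0))))  →  s(s(0))   [R2 at ε]

yes — NF(t₁) = s(s(0)), NF(t₂) = s(s(0))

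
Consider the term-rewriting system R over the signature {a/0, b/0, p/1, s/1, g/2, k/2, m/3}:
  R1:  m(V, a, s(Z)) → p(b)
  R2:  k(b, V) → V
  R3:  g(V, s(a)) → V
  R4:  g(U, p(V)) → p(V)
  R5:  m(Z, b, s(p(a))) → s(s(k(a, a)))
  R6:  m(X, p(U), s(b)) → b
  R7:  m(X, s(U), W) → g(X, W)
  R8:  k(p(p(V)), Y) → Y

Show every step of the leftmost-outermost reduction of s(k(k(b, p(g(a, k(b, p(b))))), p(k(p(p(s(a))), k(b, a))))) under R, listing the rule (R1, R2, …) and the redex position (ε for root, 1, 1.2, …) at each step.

1. s(k(k(b, p(g(a, k(b, p(b))))), p(k(p(p(s(a))), k(b, a)))))  →  s(k(p(g(a, k(b, p(b)))), p(k(p(p(s(a))), k(b, a)))))   [R2 at 1.1]
2. s(k(p(g(a, k(b, p(b)))), p(k(p(p(s(a))), k(b, a)))))  →  s(k(p(g(a, p(b))), p(k(p(p(s(a))), k(b, a)))))   [R2 at 1.1.1.2]
3. s(k(p(g(a, p(b))), p(k(p(p(s(a))), k(b, a)))))  →  s(k(p(p(b)), p(k(p(p(s(a))), k(b, a)))))   [R4 at 1.1.1]
4. s(k(p(p(b)), p(k(p(p(s(a))), k(b, a)))))  →  s(p(k(p(p(s(a))), k(b, a))))   [R8 at 1]
5. s(p(k(p(p(s(a))), k(b, a))))  →  s(p(k(b, a)))   [R8 at 1.1]
6. s(p(k(b, a)))  →  s(p(a))   [R2 at 1.1]

s(p(a))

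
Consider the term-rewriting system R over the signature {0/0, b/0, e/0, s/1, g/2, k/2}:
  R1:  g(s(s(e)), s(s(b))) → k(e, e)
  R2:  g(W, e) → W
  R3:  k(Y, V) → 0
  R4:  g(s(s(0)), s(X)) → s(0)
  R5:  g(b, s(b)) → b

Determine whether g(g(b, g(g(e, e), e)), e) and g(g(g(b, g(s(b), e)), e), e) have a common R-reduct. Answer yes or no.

yes — NF(t₁) = b, NF(t₂) = b

Reduce t₁ = g(g(b, g(g(e, e), e)), e):
1. g(g(b, g(g(e, e), e)), e)  →  g(b, g(g(e, e), e))   [R2 at ε]
2. g(b, g(g(e, e), e))  →  g(b, g(e, e))   [R2 at 2]
3. g(b, g(e, e))  →  g(b, e)   [R2 at 2]
4. g(b, e)  →  b   [R2 at ε]

Reduce t₂ = g(g(g(b, g(s(b), e)), e), e):
1. g(g(g(b, g(s(b), e)), e), e)  →  g(g(b, g(s(b), e)), e)   [R2 at ε]
2. g(g(b, g(s(b), e)), e)  →  g(b, g(s(b), e))   [R2 at ε]
3. g(b, g(s(b), e))  →  g(b, s(b))   [R2 at 2]
4. g(b, s(b))  →  b   [R5 at ε]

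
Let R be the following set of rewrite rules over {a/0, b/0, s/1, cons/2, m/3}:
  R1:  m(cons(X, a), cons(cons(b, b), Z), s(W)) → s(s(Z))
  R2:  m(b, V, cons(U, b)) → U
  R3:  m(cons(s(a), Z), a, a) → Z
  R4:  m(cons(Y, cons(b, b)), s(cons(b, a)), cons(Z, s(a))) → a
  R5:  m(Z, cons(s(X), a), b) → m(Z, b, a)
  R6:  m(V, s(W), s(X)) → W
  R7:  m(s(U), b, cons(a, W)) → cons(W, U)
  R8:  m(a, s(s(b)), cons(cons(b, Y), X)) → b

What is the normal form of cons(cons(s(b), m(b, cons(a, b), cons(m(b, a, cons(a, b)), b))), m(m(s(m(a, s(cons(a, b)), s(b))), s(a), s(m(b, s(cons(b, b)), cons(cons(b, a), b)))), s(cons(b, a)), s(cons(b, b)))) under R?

1. cons(cons(s(b), m(b, cons(a, b), cons(m(b, a, cons(a, b)), b))), m(m(s(m(a, s(cons(a, b)), s(b))), s(a), s(m(b, s(cons(b, b)), cons(cons(b, a), b)))), s(cons(b, a)), s(cons(b, b))))  →  cons(cons(s(b), m(b, a, cons(a, b))), m(m(s(m(a, s(cons(a, b)), s(b))), s(a), s(m(b, s(cons(b, b)), cons(cons(b, a), b)))), s(cons(b, a)), s(cons(b, b))))   [R2 at 1.2]
2. cons(cons(s(b), m(b, a, cons(a, b))), m(m(s(m(a, s(cons(a, b)), s(b))), s(a), s(m(b, s(cons(b, b)), cons(cons(b, a), b)))), s(cons(b, a)), s(cons(b, b))))  →  cons(cons(s(b), a), m(m(s(m(a, s(cons(a, b)), s(b))), s(a), s(m(b, s(cons(b, b)), cons(cons(b, a), b)))), s(cons(b, a)), s(cons(b, b))))   [R2 at 1.2]
3. cons(cons(s(b), a), m(m(s(m(a, s(cons(a, b)), s(b))), s(a), s(m(b, s(cons(b, b)), cons(cons(b, a), b)))), s(cons(b, a)), s(cons(b, b))))  →  cons(cons(s(b), a), cons(b, a))   [R6 at 2]

cons(cons(s(b), a), cons(b, a))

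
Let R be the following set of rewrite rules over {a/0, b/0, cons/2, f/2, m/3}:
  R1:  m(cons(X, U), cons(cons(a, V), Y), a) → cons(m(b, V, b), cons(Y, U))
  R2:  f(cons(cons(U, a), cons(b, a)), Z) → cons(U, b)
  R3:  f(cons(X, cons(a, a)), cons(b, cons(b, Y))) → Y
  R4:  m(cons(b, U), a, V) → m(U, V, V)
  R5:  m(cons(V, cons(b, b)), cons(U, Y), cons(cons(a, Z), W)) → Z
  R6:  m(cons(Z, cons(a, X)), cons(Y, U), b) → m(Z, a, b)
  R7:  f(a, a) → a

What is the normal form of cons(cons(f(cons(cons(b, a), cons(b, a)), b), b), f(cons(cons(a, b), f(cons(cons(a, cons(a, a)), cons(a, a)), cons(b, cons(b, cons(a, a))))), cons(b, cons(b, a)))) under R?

1. cons(cons(f(cons(cons(b, a), cons(b, a)), b), b), f(cons(cons(a, b), f(cons(cons(a, cons(a, a)), cons(a, a)), cons(b, cons(b, cons(a, a))))), cons(b, cons(b, a))))  →  cons(cons(cons(b, b), b), f(cons(cons(a, b), f(cons(cons(a, cons(a, a)), cons(a, a)), cons(b, cons(b, cons(a, a))))), cons(b, cons(b, a))))   [R2 at 1.1]
2. cons(cons(cons(b, b), b), f(cons(cons(a, b), f(cons(cons(a, cons(a, a)), cons(a, a)), cons(b, cons(b, cons(a, a))))), cons(b, cons(b, a))))  →  cons(cons(cons(b, b), b), f(cons(cons(a, b), cons(a, a)), cons(b, cons(b, a))))   [R3 at 2.1.2]
3. cons(cons(cons(b, b), b), f(cons(cons(a, b), cons(a, a)), cons(b, cons(b, a))))  →  cons(cons(cons(b, b), b), a)   [R3 at 2]

cons(cons(cons(b, b), b), a)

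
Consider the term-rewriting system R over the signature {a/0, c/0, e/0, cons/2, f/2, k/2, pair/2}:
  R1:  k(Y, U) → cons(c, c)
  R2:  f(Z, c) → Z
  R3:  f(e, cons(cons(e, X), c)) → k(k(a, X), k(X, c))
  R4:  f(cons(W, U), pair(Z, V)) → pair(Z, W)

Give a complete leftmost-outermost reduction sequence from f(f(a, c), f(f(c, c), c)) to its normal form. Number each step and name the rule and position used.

1. f(f(a, c), f(f(c, c), c))  →  f(a, f(f(c, c), c))   [R2 at 1]
2. f(a, f(f(c, c), c))  →  f(a, f(c, c))   [R2 at 2]
3. f(a, f(c, c))  →  f(a, c)   [R2 at 2]
4. f(a, c)  →  a   [R2 at ε]

a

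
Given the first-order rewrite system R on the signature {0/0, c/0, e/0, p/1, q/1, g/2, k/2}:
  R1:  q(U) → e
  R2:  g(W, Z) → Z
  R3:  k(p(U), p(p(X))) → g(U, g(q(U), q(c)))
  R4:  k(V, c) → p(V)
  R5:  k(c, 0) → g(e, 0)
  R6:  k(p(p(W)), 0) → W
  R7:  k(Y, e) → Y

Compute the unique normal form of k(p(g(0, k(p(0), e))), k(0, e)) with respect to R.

0

1. k(p(g(0, k(p(0), e))), k(0, e))  →  k(p(k(p(0), e)), k(0, e))   [R2 at 1.1]
2. k(p(k(p(0), e)), k(0, e))  →  k(p(p(0)), k(0, e))   [R7 at 1.1]
3. k(p(p(0)), k(0, e))  →  k(p(p(0)), 0)   [R7 at 2]
4. k(p(p(0)), 0)  →  0   [R6 at ε]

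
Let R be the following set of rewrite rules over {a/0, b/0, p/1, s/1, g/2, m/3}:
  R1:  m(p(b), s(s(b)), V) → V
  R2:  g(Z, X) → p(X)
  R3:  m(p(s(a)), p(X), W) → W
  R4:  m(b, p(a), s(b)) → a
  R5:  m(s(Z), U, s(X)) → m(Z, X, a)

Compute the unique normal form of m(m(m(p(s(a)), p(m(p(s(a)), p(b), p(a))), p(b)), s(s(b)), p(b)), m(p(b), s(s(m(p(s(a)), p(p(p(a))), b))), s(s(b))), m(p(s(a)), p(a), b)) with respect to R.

1. m(m(m(p(s(a)), p(m(p(s(a)), p(b), p(a))), p(b)), s(s(b)), p(b)), m(p(b), s(s(m(p(s(a)), p(p(p(a))), b))), s(s(b))), m(p(s(a)), p(a), b))  →  m(m(p(b), s(s(b)), p(b)), m(p(b), s(s(m(p(s(a)), p(p(p(a))), b))), s(s(b))), m(p(s(a)), p(a), b))   [R3 at 1.1]
2. m(m(p(b), s(s(b)), p(b)), m(p(b), s(s(m(p(s(a)), p(p(p(a))), b))), s(s(b))), m(p(s(a)), p(a), b))  →  m(p(b), m(p(b), s(s(m(p(s(a)), p(p(p(a))), b))), s(s(b))), m(p(s(a)), p(a), b))   [R1 at 1]
3. m(p(b), m(p(b), s(s(m(p(s(a)), p(p(p(a))), b))), s(s(b))), m(p(s(a)), p(a), b))  →  m(p(b), m(p(b), s(s(b)), s(s(b))), m(p(s(a)), p(a), b))   [R3 at 2.2.1.1]
4. m(p(b), m(p(b), s(s(b)), s(s(b))), m(p(s(a)), p(a), b))  →  m(p(b), s(s(b)), m(p(s(a)), p(a), b))   [R1 at 2]
5. m(p(b), s(s(b)), m(p(s(a)), p(a), b))  →  m(p(s(a)), p(a), b)   [R1 at ε]
6. m(p(s(a)), p(a), b)  →  b   [R3 at ε]

b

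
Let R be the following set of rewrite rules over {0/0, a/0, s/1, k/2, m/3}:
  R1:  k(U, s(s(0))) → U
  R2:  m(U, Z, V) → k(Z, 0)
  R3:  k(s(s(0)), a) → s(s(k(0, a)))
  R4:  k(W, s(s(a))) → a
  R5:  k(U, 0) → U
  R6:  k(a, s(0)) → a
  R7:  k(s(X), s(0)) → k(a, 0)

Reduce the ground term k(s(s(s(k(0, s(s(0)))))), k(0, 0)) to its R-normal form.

s(s(s(0)))

1. k(s(s(s(k(0, s(s(0)))))), k(0, 0))  →  k(s(s(s(0))), k(0, 0))   [R1 at 1.1.1.1]
2. k(s(s(s(0))), k(0, 0))  →  k(s(s(s(0))), 0)   [R5 at 2]
3. k(s(s(s(0))), 0)  →  s(s(s(0)))   [R5 at ε]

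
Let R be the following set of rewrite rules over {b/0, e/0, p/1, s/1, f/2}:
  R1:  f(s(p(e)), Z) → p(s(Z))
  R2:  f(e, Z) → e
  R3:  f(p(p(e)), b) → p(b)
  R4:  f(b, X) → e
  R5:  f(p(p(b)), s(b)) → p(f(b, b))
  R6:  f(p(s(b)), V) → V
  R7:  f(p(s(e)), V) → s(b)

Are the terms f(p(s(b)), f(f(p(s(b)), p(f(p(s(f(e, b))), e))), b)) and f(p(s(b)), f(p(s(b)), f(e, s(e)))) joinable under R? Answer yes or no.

Reduce t₁ = f(p(s(b)), f(f(p(s(b)), p(f(p(s(f(e, b))), e))), b)):
1. f(p(s(b)), f(f(p(s(b)), p(f(p(s(f(e, b))), e))), b))  →  f(f(p(s(b)), p(f(p(s(f(e, b))), e))), b)   [R6 at ε]
2. f(f(p(s(b)), p(f(p(s(f(e, b))), e))), b)  →  f(p(f(p(s(f(e, b))), e)), b)   [R6 at 1]
3. f(p(f(p(s(f(e, b))), e)), b)  →  f(p(f(p(s(e)), e)), b)   [R2 at 1.1.1.1.1]
4. f(p(f(p(s(e)), e)), b)  →  f(p(s(b)), b)   [R7 at 1.1]
5. f(p(s(b)), b)  →  b   [R6 at ε]

Reduce t₂ = f(p(s(b)), f(p(s(b)), f(e, s(e)))):
1. f(p(s(b)), f(p(s(b)), f(e, s(e))))  →  f(p(s(b)), f(e, s(e)))   [R6 at ε]
2. f(p(s(b)), f(e, s(e)))  →  f(e, s(e))   [R6 at ε]
3. f(e, s(e))  →  e   [R2 at ε]

no — NF(t₁) = b, NF(t₂) = e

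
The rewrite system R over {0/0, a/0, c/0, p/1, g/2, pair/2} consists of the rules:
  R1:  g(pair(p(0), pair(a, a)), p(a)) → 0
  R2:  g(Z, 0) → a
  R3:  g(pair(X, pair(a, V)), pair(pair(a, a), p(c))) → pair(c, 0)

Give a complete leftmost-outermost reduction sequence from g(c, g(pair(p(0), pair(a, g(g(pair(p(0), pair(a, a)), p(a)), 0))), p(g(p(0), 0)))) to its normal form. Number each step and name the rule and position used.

a

1. g(c, g(pair(p(0), pair(a, g(g(pair(p(0), pair(a, a)), p(a)), 0))), p(g(p(0), 0))))  →  g(c, g(pair(p(0), pair(a, a)), p(g(p(0), 0))))   [R2 at 2.1.2.2]
2. g(c, g(pair(p(0), pair(a, a)), p(g(p(0), 0))))  →  g(c, g(pair(p(0), pair(a, a)), p(a)))   [R2 at 2.2.1]
3. g(c, g(pair(p(0), pair(a, a)), p(a)))  →  g(c, 0)   [R1 at 2]
4. g(c, 0)  →  a   [R2 at ε]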